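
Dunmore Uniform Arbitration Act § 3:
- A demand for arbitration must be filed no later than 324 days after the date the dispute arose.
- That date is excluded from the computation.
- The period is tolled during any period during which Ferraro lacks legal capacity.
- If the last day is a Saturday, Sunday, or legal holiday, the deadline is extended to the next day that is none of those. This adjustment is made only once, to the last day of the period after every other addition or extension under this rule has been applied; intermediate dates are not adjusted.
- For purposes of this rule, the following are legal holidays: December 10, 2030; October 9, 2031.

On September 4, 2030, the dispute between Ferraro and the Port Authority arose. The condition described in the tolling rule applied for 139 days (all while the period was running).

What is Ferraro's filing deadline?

December 11, 2031

324 days after September 4, 2030 is July 25, 2031.
Tolling adds 139 days: July 25, 2031 + 139 days = December 11, 2031.
December 11, 2031 is a Thursday and not a legal holiday, so no extension applies.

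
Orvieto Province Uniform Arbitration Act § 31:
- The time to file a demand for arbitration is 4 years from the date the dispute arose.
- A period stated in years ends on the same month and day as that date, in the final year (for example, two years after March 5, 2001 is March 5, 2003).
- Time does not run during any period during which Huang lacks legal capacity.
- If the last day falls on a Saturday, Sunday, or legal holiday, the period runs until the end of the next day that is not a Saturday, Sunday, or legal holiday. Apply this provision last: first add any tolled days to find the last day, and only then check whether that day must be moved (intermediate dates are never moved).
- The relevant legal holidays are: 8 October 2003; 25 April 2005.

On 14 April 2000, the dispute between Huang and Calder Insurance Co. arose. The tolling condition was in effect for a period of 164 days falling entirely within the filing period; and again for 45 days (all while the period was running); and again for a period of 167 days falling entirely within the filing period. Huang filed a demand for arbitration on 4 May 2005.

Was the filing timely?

No

4 years after 14 April 2000 is April 14, 2004.
Tolling adds 164 days: April 14, 2004 + 164 days = September 25, 2004.
Tolling adds 45 days: September 25, 2004 + 45 days = November 9, 2004.
Tolling adds 167 days: November 9, 2004 + 167 days = April 25, 2005.
April 25, 2005 is a listed holiday. The next qualifying day is April 26, 2005.
The deadline is April 26, 2005; the filing on May 4, 2005 is after that date.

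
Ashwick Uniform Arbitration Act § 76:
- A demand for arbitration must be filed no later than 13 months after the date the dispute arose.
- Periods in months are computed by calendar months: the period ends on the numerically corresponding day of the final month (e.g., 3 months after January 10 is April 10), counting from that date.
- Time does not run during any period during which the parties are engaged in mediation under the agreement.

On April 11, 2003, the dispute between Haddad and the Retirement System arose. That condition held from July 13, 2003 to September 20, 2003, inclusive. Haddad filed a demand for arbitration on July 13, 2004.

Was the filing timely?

Yes

13 months after April 11, 2003 is May 11, 2004.
From July 13, 2003 through September 20, 2003 inclusive is 70 days; tolling adds 70 days: May 11, 2004 + 70 days = July 20, 2004.
The deadline is July 20, 2004; the filing on July 13, 2004 is on or before that date.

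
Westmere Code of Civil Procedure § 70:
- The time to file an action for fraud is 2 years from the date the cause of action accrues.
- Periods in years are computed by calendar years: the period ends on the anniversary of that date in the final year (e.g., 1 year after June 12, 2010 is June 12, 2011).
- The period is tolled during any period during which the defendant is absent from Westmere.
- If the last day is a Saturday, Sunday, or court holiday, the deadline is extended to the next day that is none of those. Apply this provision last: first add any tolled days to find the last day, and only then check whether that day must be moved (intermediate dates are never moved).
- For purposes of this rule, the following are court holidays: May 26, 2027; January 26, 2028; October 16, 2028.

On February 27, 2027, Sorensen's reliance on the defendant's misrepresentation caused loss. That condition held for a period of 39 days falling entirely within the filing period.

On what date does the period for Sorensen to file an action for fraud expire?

April 9, 2029

2 years after February 27, 2027 is February 27, 2029.
Tolling adds 39 days: February 27, 2029 + 39 days = April 7, 2029.
April 7, 2029 is Saturday; April 8, 2029 is Sunday. The next qualifying day is April 9, 2029.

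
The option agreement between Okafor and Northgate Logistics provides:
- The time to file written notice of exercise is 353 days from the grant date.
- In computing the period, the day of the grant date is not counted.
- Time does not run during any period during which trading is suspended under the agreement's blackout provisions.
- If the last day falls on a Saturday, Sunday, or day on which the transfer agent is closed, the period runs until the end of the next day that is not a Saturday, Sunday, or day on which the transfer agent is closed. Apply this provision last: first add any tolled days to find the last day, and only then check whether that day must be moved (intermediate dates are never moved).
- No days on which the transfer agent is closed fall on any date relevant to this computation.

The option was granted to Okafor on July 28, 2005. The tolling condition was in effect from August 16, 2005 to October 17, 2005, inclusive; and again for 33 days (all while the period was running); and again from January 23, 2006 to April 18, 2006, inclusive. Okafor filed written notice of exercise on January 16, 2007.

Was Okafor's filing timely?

353 days after July 28, 2005 is July 16, 2006.
From August 16, 2005 through October 17, 2005 inclusive is 63 days; tolling adds 63 days: July 16, 2006 + 63 days = September 17, 2006.
Tolling adds 33 days: September 17, 2006 + 33 days = October 20, 2006.
From January 23, 2006 through April 18, 2006 inclusive is 86 days; tolling adds 86 days: October 20, 2006 + 86 days = January 14, 2007.
January 14, 2007 is Sunday. The next qualifying day is January 15, 2007.
The deadline is January 15, 2007; the filing on January 16, 2007 is after that date.

No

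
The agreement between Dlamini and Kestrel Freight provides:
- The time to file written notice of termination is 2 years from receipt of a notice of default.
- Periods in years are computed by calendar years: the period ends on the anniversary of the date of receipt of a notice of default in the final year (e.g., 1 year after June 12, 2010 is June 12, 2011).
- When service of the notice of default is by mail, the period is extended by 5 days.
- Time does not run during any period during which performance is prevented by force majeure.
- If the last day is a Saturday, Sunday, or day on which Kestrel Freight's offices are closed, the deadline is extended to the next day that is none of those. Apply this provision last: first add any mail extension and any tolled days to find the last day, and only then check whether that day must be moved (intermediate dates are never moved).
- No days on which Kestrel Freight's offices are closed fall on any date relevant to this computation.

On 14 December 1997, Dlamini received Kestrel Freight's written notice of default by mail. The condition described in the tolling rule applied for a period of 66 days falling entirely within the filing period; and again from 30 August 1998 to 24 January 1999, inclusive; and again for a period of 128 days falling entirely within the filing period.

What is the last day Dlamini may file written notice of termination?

2 years after 14 December 1997 is December 14, 1999.
Service was by mail, adding 5 days: December 14, 1999 + 5 days = December 19, 1999.
Tolling adds 66 days: December 19, 1999 + 66 days = February 23, 2000.
From August 30, 1998 through January 24, 1999 inclusive is 148 days; tolling adds 148 days: February 23, 2000 + 148 days = July 20, 2000.
Tolling adds 128 days: July 20, 2000 + 128 days = November 25, 2000.
November 25, 2000 is Saturday; November 26, 2000 is Sunday. The next qualifying day is November 27, 2000.

November 27, 2000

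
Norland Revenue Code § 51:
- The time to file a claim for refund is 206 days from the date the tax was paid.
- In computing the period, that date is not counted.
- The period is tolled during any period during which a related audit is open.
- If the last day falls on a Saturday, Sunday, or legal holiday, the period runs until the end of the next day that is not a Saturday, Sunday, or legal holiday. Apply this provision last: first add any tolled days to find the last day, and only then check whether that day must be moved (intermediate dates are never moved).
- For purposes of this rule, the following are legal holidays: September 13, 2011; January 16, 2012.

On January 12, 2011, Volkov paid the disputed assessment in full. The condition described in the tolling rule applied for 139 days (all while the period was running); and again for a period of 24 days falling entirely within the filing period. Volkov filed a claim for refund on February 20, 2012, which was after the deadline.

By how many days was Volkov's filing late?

206 days after January 12, 2011 is August 6, 2011.
Tolling adds 139 days: August 6, 2011 + 139 days = December 23, 2011.
Tolling adds 24 days: December 23, 2011 + 24 days = January 16, 2012.
January 16, 2012 is a listed holiday. The next qualifying day is January 17, 2012.
The deadline is January 17, 2012; from January 17, 2012 to February 20, 2012 is 34 days.

34 days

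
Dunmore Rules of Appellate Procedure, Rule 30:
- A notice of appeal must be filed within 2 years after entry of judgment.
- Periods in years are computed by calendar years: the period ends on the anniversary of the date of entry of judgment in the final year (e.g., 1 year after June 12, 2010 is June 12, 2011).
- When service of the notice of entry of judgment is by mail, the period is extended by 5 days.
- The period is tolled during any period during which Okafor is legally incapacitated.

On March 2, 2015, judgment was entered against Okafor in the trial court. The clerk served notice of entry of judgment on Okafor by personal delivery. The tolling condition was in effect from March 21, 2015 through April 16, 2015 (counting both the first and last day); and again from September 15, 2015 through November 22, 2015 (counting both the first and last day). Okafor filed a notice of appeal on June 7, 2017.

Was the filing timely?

No

2 years after March 2, 2015 is March 2, 2017.
Service was not by mail, so no mail extension applies.
From March 21, 2015 through April 16, 2015 inclusive is 27 days; tolling adds 27 days: March 2, 2017 + 27 days = March 29, 2017.
From September 15, 2015 through November 22, 2015 inclusive is 69 days; tolling adds 69 days: March 29, 2017 + 69 days = June 6, 2017.
The deadline is June 6, 2017; the filing on June 7, 2017 is after that date.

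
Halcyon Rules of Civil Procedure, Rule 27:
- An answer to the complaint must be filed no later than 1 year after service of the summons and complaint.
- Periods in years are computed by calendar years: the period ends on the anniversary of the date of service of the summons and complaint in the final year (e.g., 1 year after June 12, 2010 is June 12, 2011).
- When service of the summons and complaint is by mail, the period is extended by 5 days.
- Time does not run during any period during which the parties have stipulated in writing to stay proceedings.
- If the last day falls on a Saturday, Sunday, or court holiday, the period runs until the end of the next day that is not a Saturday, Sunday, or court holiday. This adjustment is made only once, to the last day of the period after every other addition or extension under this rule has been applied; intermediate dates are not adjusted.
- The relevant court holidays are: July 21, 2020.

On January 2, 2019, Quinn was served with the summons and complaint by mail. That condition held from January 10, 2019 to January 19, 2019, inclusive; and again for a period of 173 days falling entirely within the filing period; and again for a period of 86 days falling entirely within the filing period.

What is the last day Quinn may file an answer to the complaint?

1 year after January 2, 2019 is January 2, 2020.
Service was by mail, adding 5 days: January 2, 2020 + 5 days = January 7, 2020.
From January 10, 2019 through January 19, 2019 inclusive is 10 days; tolling adds 10 days: January 7, 2020 + 10 days = January 17, 2020.
Tolling adds 173 days: January 17, 2020 + 173 days = July 8, 2020.
Tolling adds 86 days: July 8, 2020 + 86 days = October 2, 2020.
October 2, 2020 is a Friday and not a court holiday, so no extension applies.

October 2, 2020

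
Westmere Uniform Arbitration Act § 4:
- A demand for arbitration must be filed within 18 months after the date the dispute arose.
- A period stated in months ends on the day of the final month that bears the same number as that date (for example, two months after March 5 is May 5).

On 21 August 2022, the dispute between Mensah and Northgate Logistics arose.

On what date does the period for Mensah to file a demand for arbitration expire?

February 21, 2024

18 months after 21 August 2022 is February 21, 2024.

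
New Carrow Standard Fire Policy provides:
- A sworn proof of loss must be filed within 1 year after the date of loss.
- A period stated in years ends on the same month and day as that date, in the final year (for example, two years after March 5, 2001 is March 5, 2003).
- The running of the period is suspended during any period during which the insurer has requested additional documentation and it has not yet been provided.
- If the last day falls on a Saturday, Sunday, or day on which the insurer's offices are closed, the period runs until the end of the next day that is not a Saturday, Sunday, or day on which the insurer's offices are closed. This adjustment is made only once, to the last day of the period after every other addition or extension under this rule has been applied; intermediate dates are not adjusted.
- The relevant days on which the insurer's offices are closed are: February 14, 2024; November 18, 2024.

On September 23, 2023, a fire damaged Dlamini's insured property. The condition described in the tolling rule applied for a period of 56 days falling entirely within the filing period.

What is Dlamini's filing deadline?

1 year after September 23, 2023 is September 23, 2024.
Tolling adds 56 days: September 23, 2024 + 56 days = November 18, 2024.
November 18, 2024 is a listed holiday. The next qualifying day is November 19, 2024.

November 19, 2024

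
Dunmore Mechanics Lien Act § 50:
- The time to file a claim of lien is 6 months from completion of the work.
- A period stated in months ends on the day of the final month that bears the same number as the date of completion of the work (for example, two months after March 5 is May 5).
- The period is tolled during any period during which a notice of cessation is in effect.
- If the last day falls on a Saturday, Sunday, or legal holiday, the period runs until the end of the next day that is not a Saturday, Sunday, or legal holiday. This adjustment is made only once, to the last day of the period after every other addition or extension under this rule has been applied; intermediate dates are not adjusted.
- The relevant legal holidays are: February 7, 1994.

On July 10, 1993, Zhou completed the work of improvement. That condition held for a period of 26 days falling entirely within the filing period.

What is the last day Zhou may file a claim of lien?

February 8, 1994

6 months after July 10, 1993 is January 10, 1994.
Tolling adds 26 days: January 10, 1994 + 26 days = February 5, 1994.
February 5, 1994 is Saturday; February 6, 1994 is Sunday; February 7, 1994 is a listed holiday. The next qualifying day is February 8, 1994.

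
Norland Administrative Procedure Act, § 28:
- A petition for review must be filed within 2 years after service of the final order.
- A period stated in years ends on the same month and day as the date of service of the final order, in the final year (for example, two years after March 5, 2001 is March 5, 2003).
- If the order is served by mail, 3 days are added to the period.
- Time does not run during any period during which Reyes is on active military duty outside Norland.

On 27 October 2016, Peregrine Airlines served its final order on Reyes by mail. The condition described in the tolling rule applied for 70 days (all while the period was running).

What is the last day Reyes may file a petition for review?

January 8, 2019

2 years after 27 October 2016 is October 27, 2018.
Service was by mail, adding 3 days: October 27, 2018 + 3 days = October 30, 2018.
Tolling adds 70 days: October 30, 2018 + 70 days = January 8, 2019.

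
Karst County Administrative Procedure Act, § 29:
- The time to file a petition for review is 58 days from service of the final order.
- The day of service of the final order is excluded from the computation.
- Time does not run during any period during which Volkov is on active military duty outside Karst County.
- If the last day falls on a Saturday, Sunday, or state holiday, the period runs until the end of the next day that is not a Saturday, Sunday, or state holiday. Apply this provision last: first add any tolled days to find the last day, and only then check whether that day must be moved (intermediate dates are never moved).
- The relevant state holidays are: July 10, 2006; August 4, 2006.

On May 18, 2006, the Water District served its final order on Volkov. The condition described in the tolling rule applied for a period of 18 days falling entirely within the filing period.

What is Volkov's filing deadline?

August 2, 2006

58 days after May 18, 2006 is July 15, 2006.
Tolling adds 18 days: July 15, 2006 + 18 days = August 2, 2006.
August 2, 2006 is a Wednesday and not a state holiday, so no extension applies.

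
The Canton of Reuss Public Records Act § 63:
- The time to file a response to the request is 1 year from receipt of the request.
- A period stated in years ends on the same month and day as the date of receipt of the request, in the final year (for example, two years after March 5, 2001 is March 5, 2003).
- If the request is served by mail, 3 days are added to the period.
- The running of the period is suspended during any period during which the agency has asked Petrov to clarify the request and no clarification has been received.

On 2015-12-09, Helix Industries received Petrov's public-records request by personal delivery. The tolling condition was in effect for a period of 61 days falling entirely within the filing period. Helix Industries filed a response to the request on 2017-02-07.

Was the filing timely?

Yes

1 year after 2015-12-09 is December 9, 2016.
Service was not by mail, so no mail extension applies.
Tolling adds 61 days: December 9, 2016 + 61 days = February 8, 2017.
The deadline is February 8, 2017; the filing on February 7, 2017 is on or before that date.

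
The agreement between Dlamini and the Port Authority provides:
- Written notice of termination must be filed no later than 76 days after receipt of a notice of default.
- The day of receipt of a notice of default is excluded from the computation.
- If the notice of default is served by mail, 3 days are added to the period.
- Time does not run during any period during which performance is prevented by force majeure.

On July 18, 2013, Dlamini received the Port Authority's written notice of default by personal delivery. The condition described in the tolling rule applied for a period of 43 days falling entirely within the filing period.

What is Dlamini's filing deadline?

November 14, 2013

76 days after July 18, 2013 is October 2, 2013.
Service was not by mail, so no mail extension applies.
Tolling adds 43 days: October 2, 2013 + 43 days = November 14, 2013.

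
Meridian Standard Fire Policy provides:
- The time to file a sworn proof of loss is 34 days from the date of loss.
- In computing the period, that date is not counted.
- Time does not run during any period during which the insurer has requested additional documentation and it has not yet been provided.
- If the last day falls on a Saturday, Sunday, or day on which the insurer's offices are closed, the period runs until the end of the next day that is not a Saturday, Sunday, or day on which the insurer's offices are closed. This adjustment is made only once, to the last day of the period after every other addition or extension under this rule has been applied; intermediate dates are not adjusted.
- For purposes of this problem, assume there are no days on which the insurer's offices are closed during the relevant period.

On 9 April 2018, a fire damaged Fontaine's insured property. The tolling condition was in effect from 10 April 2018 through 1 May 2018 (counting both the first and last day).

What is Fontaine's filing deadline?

34 days after 9 April 2018 is May 13, 2018.
From April 10, 2018 through May 1, 2018 inclusive is 22 days; tolling adds 22 days: May 13, 2018 + 22 days = June 4, 2018.
June 4, 2018 is a Monday and not a day on which the insurer's offices are closed, so no extension applies.

June 4, 2018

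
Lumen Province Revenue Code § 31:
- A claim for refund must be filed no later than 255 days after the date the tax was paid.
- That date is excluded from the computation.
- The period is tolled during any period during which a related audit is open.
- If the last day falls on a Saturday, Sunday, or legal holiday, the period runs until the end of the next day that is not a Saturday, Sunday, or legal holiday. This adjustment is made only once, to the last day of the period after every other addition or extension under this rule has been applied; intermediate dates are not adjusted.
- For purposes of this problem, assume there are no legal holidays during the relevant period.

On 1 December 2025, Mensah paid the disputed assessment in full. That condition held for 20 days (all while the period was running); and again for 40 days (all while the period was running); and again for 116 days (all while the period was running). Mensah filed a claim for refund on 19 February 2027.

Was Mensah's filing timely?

255 days after 1 December 2025 is August 13, 2026.
Tolling adds 20 days: August 13, 2026 + 20 days = September 2, 2026.
Tolling adds 40 days: September 2, 2026 + 40 days = October 12, 2026.
Tolling adds 116 days: October 12, 2026 + 116 days = February 5, 2027.
February 5, 2027 is a Friday and not a legal holiday, so no extension applies.
The deadline is February 5, 2027; the filing on February 19, 2027 is after that date.

No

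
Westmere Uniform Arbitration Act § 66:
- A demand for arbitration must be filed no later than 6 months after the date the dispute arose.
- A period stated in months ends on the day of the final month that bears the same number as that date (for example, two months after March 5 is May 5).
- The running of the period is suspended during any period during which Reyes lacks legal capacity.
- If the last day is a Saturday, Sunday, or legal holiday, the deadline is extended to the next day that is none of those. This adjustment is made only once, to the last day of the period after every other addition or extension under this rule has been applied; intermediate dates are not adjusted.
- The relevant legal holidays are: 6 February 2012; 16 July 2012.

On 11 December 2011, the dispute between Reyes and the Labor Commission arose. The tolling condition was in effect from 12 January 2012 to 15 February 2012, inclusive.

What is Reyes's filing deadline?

July 17, 2012

6 months after 11 December 2011 is June 11, 2012.
From January 12, 2012 through February 15, 2012 inclusive is 35 days; tolling adds 35 days: June 11, 2012 + 35 days = July 16, 2012.
July 16, 2012 is a listed holiday. The next qualifying day is July 17, 2012.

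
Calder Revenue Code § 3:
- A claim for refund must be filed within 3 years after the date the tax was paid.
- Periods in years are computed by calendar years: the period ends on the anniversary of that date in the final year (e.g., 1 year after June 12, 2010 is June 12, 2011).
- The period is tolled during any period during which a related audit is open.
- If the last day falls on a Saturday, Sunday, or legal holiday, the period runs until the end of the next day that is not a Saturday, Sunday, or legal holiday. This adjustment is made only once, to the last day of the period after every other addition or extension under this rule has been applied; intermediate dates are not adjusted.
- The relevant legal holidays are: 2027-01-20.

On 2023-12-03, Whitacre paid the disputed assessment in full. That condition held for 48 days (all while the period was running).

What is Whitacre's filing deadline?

3 years after 2023-12-03 is December 3, 2026.
Tolling adds 48 days: December 3, 2026 + 48 days = January 20, 2027.
January 20, 2027 is a listed holiday. The next qualifying day is January 21, 2027.

January 21, 2027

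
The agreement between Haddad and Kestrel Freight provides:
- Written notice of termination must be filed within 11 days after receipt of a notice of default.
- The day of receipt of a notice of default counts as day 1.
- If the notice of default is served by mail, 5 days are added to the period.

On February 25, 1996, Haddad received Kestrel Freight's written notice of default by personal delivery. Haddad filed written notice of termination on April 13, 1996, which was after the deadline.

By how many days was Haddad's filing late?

38 days

Counting February 25, 1996 as day 1, day 11 is March 6, 1996.
Service was not by mail, so no mail extension applies.
The deadline is March 6, 1996; from March 6, 1996 to April 13, 1996 is 38 days.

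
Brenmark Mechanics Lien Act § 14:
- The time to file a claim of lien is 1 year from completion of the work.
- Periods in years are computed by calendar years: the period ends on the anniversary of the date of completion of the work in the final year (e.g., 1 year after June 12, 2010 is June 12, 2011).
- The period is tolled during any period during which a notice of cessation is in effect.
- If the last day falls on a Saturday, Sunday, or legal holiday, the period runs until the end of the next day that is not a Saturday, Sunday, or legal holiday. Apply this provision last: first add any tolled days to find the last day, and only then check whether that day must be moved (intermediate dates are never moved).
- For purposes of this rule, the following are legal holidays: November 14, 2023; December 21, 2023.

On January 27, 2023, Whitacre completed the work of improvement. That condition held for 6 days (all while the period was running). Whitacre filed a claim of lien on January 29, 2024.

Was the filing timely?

Yes

1 year after January 27, 2023 is January 27, 2024.
Tolling adds 6 days: January 27, 2024 + 6 days = February 2, 2024.
February 2, 2024 is a Friday and not a legal holiday, so no extension applies.
The deadline is February 2, 2024; the filing on January 29, 2024 is on or before that date.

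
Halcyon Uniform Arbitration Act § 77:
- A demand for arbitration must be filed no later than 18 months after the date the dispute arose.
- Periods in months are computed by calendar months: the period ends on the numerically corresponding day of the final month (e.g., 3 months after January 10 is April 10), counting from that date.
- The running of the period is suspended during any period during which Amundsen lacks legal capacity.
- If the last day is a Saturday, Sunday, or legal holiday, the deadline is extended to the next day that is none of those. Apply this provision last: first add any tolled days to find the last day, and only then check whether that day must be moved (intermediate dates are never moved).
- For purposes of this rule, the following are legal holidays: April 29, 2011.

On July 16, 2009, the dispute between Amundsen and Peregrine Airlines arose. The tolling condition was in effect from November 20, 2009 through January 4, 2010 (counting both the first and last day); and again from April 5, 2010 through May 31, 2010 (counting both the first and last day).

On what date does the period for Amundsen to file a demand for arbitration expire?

18 months after July 16, 2009 is January 16, 2011.
From November 20, 2009 through January 4, 2010 inclusive is 46 days; tolling adds 46 days: January 16, 2011 + 46 days = March 3, 2011.
From April 5, 2010 through May 31, 2010 inclusive is 57 days; tolling adds 57 days: March 3, 2011 + 57 days = April 29, 2011.
April 29, 2011 is a listed holiday; April 30, 2011 is Saturday; May 1, 2011 is Sunday. The next qualifying day is May 2, 2011.

May 2, 2011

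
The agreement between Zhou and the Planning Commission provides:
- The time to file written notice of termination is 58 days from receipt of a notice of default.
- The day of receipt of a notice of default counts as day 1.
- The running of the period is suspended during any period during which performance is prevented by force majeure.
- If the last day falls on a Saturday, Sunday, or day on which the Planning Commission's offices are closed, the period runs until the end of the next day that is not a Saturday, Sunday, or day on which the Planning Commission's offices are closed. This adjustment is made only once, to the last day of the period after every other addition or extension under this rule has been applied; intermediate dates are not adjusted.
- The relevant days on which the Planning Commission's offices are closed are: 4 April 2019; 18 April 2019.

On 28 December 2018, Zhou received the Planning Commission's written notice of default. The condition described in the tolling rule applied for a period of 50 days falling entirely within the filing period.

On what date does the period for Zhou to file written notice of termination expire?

Counting 28 December 2018 as day 1, day 58 is February 23, 2019.
Tolling adds 50 days: February 23, 2019 + 50 days = April 14, 2019.
April 14, 2019 is Sunday. The next qualifying day is April 15, 2019.

April 15, 2019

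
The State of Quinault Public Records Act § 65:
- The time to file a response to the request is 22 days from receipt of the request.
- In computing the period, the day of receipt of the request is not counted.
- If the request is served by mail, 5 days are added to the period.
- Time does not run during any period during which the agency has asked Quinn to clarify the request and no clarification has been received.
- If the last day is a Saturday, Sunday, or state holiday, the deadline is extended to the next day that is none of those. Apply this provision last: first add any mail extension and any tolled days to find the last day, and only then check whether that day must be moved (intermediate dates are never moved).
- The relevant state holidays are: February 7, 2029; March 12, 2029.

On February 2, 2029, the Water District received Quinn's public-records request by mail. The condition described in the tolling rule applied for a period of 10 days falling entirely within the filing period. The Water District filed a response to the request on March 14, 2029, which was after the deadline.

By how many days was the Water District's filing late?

1 day

22 days after February 2, 2029 is February 24, 2029.
Service was by mail, adding 5 days: February 24, 2029 + 5 days = March 1, 2029.
Tolling adds 10 days: March 1, 2029 + 10 days = March 11, 2029.
March 11, 2029 is Sunday; March 12, 2029 is a listed holiday. The next qualifying day is March 13, 2029.
The deadline is March 13, 2029; from March 13, 2029 to March 14, 2029 is 1 days.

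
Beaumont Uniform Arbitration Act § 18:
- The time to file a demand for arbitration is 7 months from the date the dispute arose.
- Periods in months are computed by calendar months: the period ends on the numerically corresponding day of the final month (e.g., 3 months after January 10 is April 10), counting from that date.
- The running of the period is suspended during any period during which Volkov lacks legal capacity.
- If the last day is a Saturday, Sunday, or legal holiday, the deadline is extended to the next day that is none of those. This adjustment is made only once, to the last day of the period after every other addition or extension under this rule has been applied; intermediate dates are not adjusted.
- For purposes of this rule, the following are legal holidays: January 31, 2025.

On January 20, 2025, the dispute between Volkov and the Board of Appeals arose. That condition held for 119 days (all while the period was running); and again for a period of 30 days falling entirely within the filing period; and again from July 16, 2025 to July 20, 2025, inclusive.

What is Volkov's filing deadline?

7 months after January 20, 2025 is August 20, 2025.
Tolling adds 119 days: August 20, 2025 + 119 days = December 17, 2025.
Tolling adds 30 days: December 17, 2025 + 30 days = January 16, 2026.
From July 16, 2025 through July 20, 2025 inclusive is 5 days; tolling adds 5 days: January 16, 2026 + 5 days = January 21, 2026.
January 21, 2026 is a Wednesday and not a legal holiday, so no extension applies.

January 21, 2026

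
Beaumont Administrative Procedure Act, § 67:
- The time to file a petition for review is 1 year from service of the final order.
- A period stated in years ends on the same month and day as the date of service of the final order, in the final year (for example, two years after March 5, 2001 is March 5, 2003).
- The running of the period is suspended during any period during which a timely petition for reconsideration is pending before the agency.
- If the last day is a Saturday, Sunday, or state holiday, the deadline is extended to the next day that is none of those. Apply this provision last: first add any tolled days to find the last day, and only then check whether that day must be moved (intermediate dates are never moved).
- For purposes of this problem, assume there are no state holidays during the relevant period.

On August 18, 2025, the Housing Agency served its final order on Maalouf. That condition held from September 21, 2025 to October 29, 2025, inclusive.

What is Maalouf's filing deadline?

1 year after August 18, 2025 is August 18, 2026.
From September 21, 2025 through October 29, 2025 inclusive is 39 days; tolling adds 39 days: August 18, 2026 + 39 days = September 26, 2026.
September 26, 2026 is Saturday; September 27, 2026 is Sunday. The next qualifying day is September 28, 2026.

September 28, 2026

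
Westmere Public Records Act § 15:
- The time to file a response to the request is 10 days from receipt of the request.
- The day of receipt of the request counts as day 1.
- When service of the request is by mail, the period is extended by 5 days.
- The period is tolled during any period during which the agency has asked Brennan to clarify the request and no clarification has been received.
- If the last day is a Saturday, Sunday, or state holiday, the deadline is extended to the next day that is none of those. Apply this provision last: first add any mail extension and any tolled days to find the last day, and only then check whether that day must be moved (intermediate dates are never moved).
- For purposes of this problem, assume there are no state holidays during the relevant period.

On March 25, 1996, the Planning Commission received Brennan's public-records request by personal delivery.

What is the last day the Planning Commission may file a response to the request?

April 3, 1996

Counting March 25, 1996 as day 1, day 10 is April 3, 1996.
Service was not by mail, so no mail extension applies.
April 3, 1996 is a Wednesday and not a state holiday, so no extension applies.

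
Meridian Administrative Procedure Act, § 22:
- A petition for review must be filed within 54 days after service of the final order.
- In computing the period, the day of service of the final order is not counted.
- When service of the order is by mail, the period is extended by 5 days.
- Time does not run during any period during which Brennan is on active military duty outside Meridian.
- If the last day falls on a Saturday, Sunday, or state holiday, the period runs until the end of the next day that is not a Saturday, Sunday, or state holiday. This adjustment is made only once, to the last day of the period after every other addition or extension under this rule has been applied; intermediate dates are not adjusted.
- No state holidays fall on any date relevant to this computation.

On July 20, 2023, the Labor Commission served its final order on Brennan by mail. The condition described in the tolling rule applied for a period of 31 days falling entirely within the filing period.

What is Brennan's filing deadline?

54 days after July 20, 2023 is September 12, 2023.
Service was by mail, adding 5 days: September 12, 2023 + 5 days = September 17, 2023.
Tolling adds 31 days: September 17, 2023 + 31 days = October 18, 2023.
October 18, 2023 is a Wednesday and not a state holiday, so no extension applies.

October 18, 2023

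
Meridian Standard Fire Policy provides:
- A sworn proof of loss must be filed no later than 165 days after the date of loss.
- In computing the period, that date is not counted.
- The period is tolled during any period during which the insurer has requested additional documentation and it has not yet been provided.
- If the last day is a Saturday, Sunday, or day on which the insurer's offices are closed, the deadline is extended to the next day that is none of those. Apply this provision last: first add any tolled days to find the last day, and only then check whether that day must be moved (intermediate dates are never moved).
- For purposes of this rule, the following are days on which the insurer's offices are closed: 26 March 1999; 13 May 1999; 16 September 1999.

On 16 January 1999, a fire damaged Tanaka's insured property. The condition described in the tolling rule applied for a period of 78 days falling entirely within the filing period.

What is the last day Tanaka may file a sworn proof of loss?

September 17, 1999

165 days after 16 January 1999 is June 30, 1999.
Tolling adds 78 days: June 30, 1999 + 78 days = September 16, 1999.
September 16, 1999 is a listed holiday. The next qualifying day is September 17, 1999.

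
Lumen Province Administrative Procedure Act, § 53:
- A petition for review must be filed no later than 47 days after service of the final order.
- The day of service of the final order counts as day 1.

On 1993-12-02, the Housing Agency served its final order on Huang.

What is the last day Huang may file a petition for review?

Counting 1993-12-02 as day 1, day 47 is January 17, 1994.

January 17, 1994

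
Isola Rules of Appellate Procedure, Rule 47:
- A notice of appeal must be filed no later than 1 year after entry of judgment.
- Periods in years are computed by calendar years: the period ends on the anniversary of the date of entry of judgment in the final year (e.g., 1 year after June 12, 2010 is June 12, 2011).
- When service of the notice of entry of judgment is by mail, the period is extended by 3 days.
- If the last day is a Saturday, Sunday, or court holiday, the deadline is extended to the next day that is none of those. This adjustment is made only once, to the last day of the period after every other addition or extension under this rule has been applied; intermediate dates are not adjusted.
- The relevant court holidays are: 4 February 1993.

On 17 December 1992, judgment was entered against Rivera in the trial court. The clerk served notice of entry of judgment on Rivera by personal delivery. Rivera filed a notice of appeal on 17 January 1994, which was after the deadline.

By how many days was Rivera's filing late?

31 days

1 year after 17 December 1992 is December 17, 1993.
Service was not by mail, so no mail extension applies.
December 17, 1993 is a Friday and not a court holiday, so no extension applies.
The deadline is December 17, 1993; from December 17, 1993 to January 17, 1994 is 31 days.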